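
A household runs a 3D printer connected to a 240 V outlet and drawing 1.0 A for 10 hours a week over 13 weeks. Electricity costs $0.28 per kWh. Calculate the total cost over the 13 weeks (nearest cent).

Power = 1.0 A × 240 V = 240 W = 0.24 kW
Runtime = 10 h/week × 13 weeks = 130 h
Energy = 0.24 kW × 130 h = 31.2 kWh
Cost = 31.2 kWh × $0.28/kWh = $8.74

$8.74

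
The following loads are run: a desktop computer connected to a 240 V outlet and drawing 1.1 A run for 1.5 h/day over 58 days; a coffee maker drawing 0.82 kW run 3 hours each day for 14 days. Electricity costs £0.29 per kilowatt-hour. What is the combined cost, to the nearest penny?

£16.65

desktop computer: Power = 1.1 A × 240 V = 264 W = 0.264 kW
desktop computer: Runtime = 1.5 h/day × 58 days = 87 h
desktop computer: 0.264 kW × 87 h = 22.968 kWh
coffee maker: Runtime = 3 h/day × 14 days = 42 h
coffee maker: 0.82 kW × 42 h = 34.44 kWh
Total energy = 57.408 kWh
Cost = 57.408 × £0.29 = £16.65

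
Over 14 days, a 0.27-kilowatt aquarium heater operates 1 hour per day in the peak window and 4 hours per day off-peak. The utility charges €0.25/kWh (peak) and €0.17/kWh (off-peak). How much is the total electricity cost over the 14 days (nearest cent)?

€3.52

Peak energy = 0.27 kW × 1 h × 14 = 3.78 kWh
Off-peak energy = 0.27 kW × 4 h × 14 = 15.12 kWh
Cost = 3.78 × €0.25 + 15.12 × €0.17 = €0.945 + €2.5704 = €3.52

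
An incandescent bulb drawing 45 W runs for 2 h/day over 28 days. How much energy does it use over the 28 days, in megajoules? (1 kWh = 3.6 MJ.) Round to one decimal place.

9.1 MJ

Runtime = 2 h/day × 28 days = 56 h
Energy = 0.045 kW × 56 h = 2.52 kWh
= 2.52 × 3.6 MJ = 9.1 MJ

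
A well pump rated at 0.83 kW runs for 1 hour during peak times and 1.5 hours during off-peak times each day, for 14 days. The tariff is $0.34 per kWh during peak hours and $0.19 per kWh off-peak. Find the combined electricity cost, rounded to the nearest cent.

$7.26

Peak energy = 0.83 kW × 1 h × 14 = 11.62 kWh
Off-peak energy = 0.83 kW × 1.5 h × 14 = 17.43 kWh
Cost = 11.62 × $0.34 + 17.43 × $0.19 = $3.9508 + $3.3117 = $7.26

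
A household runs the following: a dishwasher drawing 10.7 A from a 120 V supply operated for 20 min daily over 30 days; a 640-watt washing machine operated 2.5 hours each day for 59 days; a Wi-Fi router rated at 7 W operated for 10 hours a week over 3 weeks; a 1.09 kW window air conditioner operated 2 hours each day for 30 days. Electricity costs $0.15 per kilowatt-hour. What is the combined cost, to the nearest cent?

dishwasher: Power = 10.7 A × 120 V = 1284 W = 1.284 kW
dishwasher: Runtime = 20 min × 30 = 600 min = 10 h
dishwasher: 1.284 kW × 10 h = 12.84 kWh
washing machine: Runtime = 2.5 h/day × 59 days = 147.5 h
washing machine: 0.64 kW × 147.5 h = 94.4 kWh
Wi-Fi router: Runtime = 10 h/week × 3 weeks = 30 h
Wi-Fi router: 0.007 kW × 30 h = 0.21 kWh
window air conditioner: Runtime = 2 h/day × 30 days = 60 h
window air conditioner: 1.09 kW × 60 h = 65.4 kWh
Total energy = 172.85 kWh
Cost = 172.85 × $0.15 = $25.93

$25.93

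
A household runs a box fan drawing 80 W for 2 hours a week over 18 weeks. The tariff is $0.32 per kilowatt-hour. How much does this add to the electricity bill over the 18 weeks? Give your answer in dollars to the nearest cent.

Runtime = 2 h/week × 18 weeks = 36 h
Energy = 0.08 kW × 36 h = 2.88 kWh
Cost = 2.88 kWh × $0.32/kWh = $0.92

$0.92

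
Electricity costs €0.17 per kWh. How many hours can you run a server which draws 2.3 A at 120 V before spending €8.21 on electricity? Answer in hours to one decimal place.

Power = 2.3 A × 120 V = 276 W = 0.276 kW
Energy available = €8.21 ÷ €0.17/kWh = 48.2941 kWh
Hours = 48.2941 kWh ÷ 0.276 kW = 175.0 h

175.0 h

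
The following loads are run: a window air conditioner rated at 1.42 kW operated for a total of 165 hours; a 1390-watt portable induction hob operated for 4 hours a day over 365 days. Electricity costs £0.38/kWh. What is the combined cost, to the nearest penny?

£860.21

window air conditioner: 1.42 kW × 165 h = 234.3 kWh
portable induction hob: Runtime = 4 h/day × 365 days = 1460 h
portable induction hob: 1.39 kW × 1460 h = 2029.4 kWh
Total energy = 2263.7 kWh
Cost = 2263.7 × £0.38 = £860.21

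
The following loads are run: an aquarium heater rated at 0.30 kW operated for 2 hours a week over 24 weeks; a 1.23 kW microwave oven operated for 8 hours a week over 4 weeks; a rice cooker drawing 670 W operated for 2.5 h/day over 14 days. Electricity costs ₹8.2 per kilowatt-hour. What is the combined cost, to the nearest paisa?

₹633.12

aquarium heater: Runtime = 2 h/week × 24 weeks = 48 h
aquarium heater: 0.3 kW × 48 h = 14.4 kWh
microwave oven: Runtime = 8 h/week × 4 weeks = 32 h
microwave oven: 1.23 kW × 32 h = 39.36 kWh
rice cooker: Runtime = 2.5 h/day × 14 days = 35 h
rice cooker: 0.67 kW × 35 h = 23.45 kWh
Total energy = 77.21 kWh
Cost = 77.21 × ₹8.2 = ₹633.12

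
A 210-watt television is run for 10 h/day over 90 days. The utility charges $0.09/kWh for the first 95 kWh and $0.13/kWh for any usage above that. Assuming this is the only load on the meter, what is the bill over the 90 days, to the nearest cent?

$20.77

Runtime = 10 h/day × 90 days = 900 h
Energy = 0.21 kW × 900 h = 189 kWh
Tier 1 (0–95 kWh): 95 × $0.09 = $8.55
Above 95 kWh: 94 × $0.13 = $12.22
Bill = $20.77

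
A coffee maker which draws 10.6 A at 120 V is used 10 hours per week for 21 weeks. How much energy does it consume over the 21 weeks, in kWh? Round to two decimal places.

Power = 10.6 A × 120 V = 1272 W = 1.272 kW
Runtime = 10 h/week × 21 weeks = 210 h
Energy = 1.272 kW × 210 h = 267.12 kWh

267.12 kWh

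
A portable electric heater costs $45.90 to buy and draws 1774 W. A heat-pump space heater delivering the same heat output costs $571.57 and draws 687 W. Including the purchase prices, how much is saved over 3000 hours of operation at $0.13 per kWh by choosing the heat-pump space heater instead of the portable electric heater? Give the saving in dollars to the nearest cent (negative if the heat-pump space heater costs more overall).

portable electric heater: $45.90 + (1774/1000) kW × 3000 h × $0.13 = $45.90 + $691.86 = $737.76
heat-pump space heater: $571.57 + (687/1000) kW × 3000 h × $0.13 = $571.57 + $267.93 = $839.5
Saving = $737.76 − $839.5 = −$101.74

-$101.74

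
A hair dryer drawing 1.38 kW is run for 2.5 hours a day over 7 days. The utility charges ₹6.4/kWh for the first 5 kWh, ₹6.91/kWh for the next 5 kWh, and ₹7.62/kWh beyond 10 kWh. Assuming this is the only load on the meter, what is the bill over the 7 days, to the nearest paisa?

₹174.37

Runtime = 2.5 h/day × 7 days = 17.5 h
Energy = 1.38 kW × 17.5 h = 24.15 kWh
Tier 1 (0–5 kWh): 5 × ₹6.4 = ₹32
Tier 2 (5–10 kWh): 5 × ₹6.91 = ₹34.55
Above 10 kWh: 14.15 × ₹7.62 = ₹107.823
Bill = ₹174.37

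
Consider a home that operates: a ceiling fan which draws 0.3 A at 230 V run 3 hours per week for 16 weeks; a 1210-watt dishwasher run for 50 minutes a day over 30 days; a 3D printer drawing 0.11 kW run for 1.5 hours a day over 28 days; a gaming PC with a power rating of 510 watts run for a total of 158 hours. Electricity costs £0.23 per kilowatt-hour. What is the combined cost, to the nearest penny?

£27.32

ceiling fan: Power = 0.3 A × 230 V = 69 W = 0.069 kW
ceiling fan: Runtime = 3 h/week × 16 weeks = 48 h
ceiling fan: 0.069 kW × 48 h = 3.312 kWh
dishwasher: Runtime = 50 min × 30 = 1500 min = 25 h
dishwasher: 1.21 kW × 25 h = 30.25 kWh
3D printer: Runtime = 1.5 h/day × 28 days = 42 h
3D printer: 0.11 kW × 42 h = 4.62 kWh
gaming PC: 0.51 kW × 158 h = 80.58 kWh
Total energy = 118.762 kWh
Cost = 118.762 × £0.23 = £27.32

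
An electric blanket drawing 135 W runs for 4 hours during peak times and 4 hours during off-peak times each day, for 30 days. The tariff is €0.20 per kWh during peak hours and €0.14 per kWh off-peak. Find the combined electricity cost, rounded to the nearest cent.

€5.51

Peak energy = 0.135 kW × 4 h × 30 = 16.2 kWh
Off-peak energy = 0.135 kW × 4 h × 30 = 16.2 kWh
Cost = 16.2 × €0.20 + 16.2 × €0.14 = €3.24 + €2.268 = €5.51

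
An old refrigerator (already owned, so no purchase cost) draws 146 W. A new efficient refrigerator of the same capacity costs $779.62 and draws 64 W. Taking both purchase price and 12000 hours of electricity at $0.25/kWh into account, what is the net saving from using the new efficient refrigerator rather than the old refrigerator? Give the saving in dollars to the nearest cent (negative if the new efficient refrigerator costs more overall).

-$533.62

old refrigerator: $0.00 + (146/1000) kW × 12000 h × $0.25 = $0.00 + $438 = $438
new efficient refrigerator: $779.62 + (64/1000) kW × 12000 h × $0.25 = $779.62 + $192 = $971.62
Saving = $438 − $971.62 = −$533.62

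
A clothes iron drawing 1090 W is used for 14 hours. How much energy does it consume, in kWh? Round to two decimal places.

15.26 kWh

Energy = 1.09 kW × 14 h = 15.26 kWh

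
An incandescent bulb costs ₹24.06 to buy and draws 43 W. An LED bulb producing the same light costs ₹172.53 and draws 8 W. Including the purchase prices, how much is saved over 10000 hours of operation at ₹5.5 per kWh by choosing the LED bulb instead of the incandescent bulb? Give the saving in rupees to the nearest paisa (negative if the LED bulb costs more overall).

incandescent bulb: ₹24.06 + (43/1000) kW × 10000 h × ₹5.5 = ₹24.06 + ₹2365 = ₹2389.06
LED bulb: ₹172.53 + (8/1000) kW × 10000 h × ₹5.5 = ₹172.53 + ₹440 = ₹612.53
Saving = ₹2389.06 − ₹612.53 = ₹1776.53

₹1776.53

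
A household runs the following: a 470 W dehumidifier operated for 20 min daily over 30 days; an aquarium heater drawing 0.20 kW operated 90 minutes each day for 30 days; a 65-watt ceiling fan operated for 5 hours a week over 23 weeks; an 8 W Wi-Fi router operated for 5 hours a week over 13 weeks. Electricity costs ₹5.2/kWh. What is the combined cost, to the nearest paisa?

dehumidifier: Runtime = 20 min × 30 = 600 min = 10 h
dehumidifier: 0.47 kW × 10 h = 4.7 kWh
aquarium heater: Runtime = 90 min × 30 = 2700 min = 45 h
aquarium heater: 0.2 kW × 45 h = 9 kWh
ceiling fan: Runtime = 5 h/week × 23 weeks = 115 h
ceiling fan: 0.065 kW × 115 h = 7.475 kWh
Wi-Fi router: Runtime = 5 h/week × 13 weeks = 65 h
Wi-Fi router: 0.008 kW × 65 h = 0.52 kWh
Total energy = 21.695 kWh
Cost = 21.695 × ₹5.2 = ₹112.81

₹112.81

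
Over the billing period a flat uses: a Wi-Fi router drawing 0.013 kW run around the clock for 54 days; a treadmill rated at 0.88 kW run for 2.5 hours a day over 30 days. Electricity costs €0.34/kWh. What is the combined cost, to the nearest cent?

€28.17

Wi-Fi router: Runtime = 24 h × 54 = 1296 h
Wi-Fi router: 0.013 kW × 1296 h = 16.848 kWh
treadmill: Runtime = 2.5 h/day × 30 days = 75 h
treadmill: 0.88 kW × 75 h = 66 kWh
Total energy = 82.848 kWh
Cost = 82.848 × €0.34 = €28.17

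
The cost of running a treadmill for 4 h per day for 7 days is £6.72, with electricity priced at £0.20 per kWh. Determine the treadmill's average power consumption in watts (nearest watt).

1200 W

Energy = £6.72 ÷ £0.20/kWh = 33.6 kWh
Runtime = 4 h/day × 7 days = 28 h
Power = 33.6 kWh ÷ 28 h = 1.2 kW = 1200 W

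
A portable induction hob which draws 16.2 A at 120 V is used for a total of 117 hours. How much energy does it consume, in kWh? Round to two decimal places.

227.45 kWh

Power = 16.2 A × 120 V = 1944 W = 1.944 kW
Energy = 1.944 kW × 117 h = 227.448 kWh ≈ 227.45 kWh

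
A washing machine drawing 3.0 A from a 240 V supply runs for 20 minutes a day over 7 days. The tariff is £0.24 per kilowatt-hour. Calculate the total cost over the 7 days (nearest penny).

Power = 3.0 A × 240 V = 720 W = 0.72 kW
Runtime = 20 min × 7 = 140 min = 2.333333… h
Energy = 0.72 kW × 2.333333… h = 1.68 kWh
Cost = 1.68 kWh × £0.24/kWh = £0.40

£0.40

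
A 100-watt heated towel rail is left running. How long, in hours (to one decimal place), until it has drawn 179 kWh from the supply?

1790.0 h

Hours = 179 kWh ÷ 0.1 kW = 1790.0 h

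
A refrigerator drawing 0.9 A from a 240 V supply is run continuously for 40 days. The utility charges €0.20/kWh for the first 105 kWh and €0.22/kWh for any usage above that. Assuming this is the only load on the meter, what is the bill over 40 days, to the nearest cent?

Power = 0.9 A × 240 V = 216 W = 0.216 kW
Runtime = 24 h × 40 = 960 h
Energy = 0.216 kW × 960 h = 207.36 kWh
Tier 1 (0–105 kWh): 105 × €0.20 = €21
Above 105 kWh: 102.36 × €0.22 = €22.5192
Bill = €43.52

€43.52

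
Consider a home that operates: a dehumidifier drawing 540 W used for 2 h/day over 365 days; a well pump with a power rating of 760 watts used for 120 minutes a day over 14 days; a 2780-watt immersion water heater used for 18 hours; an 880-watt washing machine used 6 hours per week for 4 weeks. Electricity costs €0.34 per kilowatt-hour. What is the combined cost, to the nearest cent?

€165.46

dehumidifier: Runtime = 2 h/day × 365 days = 730 h
dehumidifier: 0.54 kW × 730 h = 394.2 kWh
well pump: Runtime = 120 min × 14 = 1680 min = 28 h
well pump: 0.76 kW × 28 h = 21.28 kWh
immersion water heater: 2.78 kW × 18 h = 50.04 kWh
washing machine: Runtime = 6 h/week × 4 weeks = 24 h
washing machine: 0.88 kW × 24 h = 21.12 kWh
Total energy = 486.64 kWh
Cost = 486.64 × €0.34 = €165.46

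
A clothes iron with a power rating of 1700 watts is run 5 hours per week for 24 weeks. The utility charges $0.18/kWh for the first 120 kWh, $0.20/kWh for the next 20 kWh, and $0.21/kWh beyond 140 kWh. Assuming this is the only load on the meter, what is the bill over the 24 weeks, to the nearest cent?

Runtime = 5 h/week × 24 weeks = 120 h
Energy = 1.7 kW × 120 h = 204 kWh
Tier 1 (0–120 kWh): 120 × $0.18 = $21.6
Tier 2 (120–140 kWh): 20 × $0.20 = $4
Above 140 kWh: 64 × $0.21 = $13.44
Bill = $39.04

$39.04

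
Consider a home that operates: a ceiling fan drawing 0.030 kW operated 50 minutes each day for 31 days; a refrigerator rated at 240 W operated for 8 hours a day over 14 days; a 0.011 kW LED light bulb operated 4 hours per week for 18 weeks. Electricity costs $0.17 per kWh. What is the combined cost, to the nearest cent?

ceiling fan: Runtime = 50 min × 31 = 1550 min = 25.833333… h
ceiling fan: 0.03 kW × 25.833333… h = 0.775 kWh
refrigerator: Runtime = 8 h/day × 14 days = 112 h
refrigerator: 0.24 kW × 112 h = 26.88 kWh
LED light bulb: Runtime = 4 h/week × 18 weeks = 72 h
LED light bulb: 0.011 kW × 72 h = 0.792 kWh
Total energy = 28.447 kWh
Cost = 28.447 × $0.17 = $4.84

$4.84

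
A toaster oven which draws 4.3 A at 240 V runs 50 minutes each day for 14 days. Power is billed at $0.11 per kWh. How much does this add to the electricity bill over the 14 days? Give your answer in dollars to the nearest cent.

$1.32

Power = 4.3 A × 240 V = 1032 W = 1.032 kW
Runtime = 50 min × 14 = 700 min = 11.666666… h
Energy = 1.032 kW × 11.666666… h = 12.04 kWh
Cost = 12.04 kWh × $0.11/kWh = $1.32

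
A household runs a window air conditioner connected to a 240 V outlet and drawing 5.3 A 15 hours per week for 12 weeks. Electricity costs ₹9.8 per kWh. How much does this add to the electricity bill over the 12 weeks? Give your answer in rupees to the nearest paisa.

Power = 5.3 A × 240 V = 1272 W = 1.272 kW
Runtime = 15 h/week × 12 weeks = 180 h
Energy = 1.272 kW × 180 h = 228.96 kWh
Cost = 228.96 kWh × ₹9.8/kWh = ₹2243.81

₹2243.81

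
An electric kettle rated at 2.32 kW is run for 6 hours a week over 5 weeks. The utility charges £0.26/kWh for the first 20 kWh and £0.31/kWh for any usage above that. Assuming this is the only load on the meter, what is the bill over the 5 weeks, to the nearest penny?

£20.58

Runtime = 6 h/week × 5 weeks = 30 h
Energy = 2.32 kW × 30 h = 69.6 kWh
Tier 1 (0–20 kWh): 20 × £0.26 = £5.2
Above 20 kWh: 49.6 × £0.31 = £15.376
Bill = £20.58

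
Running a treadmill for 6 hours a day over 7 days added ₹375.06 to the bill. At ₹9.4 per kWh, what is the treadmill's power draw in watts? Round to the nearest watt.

Energy = ₹375.06 ÷ ₹9.4/kWh = 39.9 kWh
Runtime = 6 h/day × 7 days = 42 h
Power = 39.9 kWh ÷ 42 h = 0.95 kW = 950 W

950 W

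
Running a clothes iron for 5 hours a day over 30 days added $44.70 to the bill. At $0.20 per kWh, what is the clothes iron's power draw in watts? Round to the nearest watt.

1490 W

Energy = $44.70 ÷ $0.20/kWh = 223.5 kWh
Runtime = 5 h/day × 30 days = 150 h
Power = 223.5 kWh ÷ 150 h = 1.49 kW = 1490 W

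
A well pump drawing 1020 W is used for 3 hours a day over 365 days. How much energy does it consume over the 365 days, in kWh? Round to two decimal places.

Runtime = 3 h/day × 365 days = 1095 h
Energy = 1.02 kW × 1095 h = 1116.9 kWh

1116.90 kWh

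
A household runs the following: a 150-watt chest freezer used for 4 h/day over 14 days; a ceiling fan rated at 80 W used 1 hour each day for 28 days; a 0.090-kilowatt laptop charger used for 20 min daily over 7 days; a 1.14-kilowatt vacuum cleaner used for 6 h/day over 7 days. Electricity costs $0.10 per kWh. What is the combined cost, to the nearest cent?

chest freezer: Runtime = 4 h/day × 14 days = 56 h
chest freezer: 0.15 kW × 56 h = 8.4 kWh
ceiling fan: Runtime = 1 h/day × 28 days = 28 h
ceiling fan: 0.08 kW × 28 h = 2.24 kWh
laptop charger: Runtime = 20 min × 7 = 140 min = 2.333333… h
laptop charger: 0.09 kW × 2.333333… h = 0.21 kWh
vacuum cleaner: Runtime = 6 h/day × 7 days = 42 h
vacuum cleaner: 1.14 kW × 42 h = 47.88 kWh
Total energy = 58.73 kWh
Cost = 58.73 × $0.10 = $5.87

$5.87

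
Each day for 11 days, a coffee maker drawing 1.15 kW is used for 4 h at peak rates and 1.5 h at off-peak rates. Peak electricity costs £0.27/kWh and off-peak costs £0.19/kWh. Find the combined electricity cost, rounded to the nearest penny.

£17.27

Peak energy = 1.15 kW × 4 h × 11 = 50.6 kWh
Off-peak energy = 1.15 kW × 1.5 h × 11 = 18.975 kWh
Cost = 50.6 × £0.27 + 18.975 × £0.19 = £13.662 + £3.60525 = £17.27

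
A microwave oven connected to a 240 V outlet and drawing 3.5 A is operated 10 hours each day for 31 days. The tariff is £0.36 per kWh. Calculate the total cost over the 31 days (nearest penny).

Power = 3.5 A × 240 V = 840 W = 0.84 kW
Runtime = 10 h/day × 31 days = 310 h
Energy = 0.84 kW × 310 h = 260.4 kWh
Cost = 260.4 kWh × £0.36/kWh = £93.74

£93.74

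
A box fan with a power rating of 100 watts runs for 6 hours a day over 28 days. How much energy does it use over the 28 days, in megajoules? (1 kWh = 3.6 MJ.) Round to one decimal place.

Runtime = 6 h/day × 28 days = 168 h
Energy = 0.1 kW × 168 h = 16.8 kWh
= 16.8 × 3.6 MJ = 60.5 MJ

60.5 MJ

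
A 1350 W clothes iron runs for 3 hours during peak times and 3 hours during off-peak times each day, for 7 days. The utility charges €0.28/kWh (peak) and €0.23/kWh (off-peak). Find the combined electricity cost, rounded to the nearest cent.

Peak energy = 1.35 kW × 3 h × 7 = 28.35 kWh
Off-peak energy = 1.35 kW × 3 h × 7 = 28.35 kWh
Cost = 28.35 × €0.28 + 28.35 × €0.23 = €7.938 + €6.5205 = €14.46

€14.46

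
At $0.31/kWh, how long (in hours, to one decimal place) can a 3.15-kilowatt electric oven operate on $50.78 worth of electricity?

52.0 h

Energy available = $50.78 ÷ $0.31/kWh = 163.8065 kWh
Hours = 163.8065 kWh ÷ 3.15 kW = 52.0 h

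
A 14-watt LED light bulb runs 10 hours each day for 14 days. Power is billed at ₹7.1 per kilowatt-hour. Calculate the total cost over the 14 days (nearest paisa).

Runtime = 10 h/day × 14 days = 140 h
Energy = 0.014 kW × 140 h = 1.96 kWh
Cost = 1.96 kWh × ₹7.1/kWh = ₹13.92

₹13.92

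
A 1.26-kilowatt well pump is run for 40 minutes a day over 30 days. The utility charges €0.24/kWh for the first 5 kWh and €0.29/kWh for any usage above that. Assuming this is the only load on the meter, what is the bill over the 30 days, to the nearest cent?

€7.06

Runtime = 40 min × 30 = 1200 min = 20 h
Energy = 1.26 kW × 20 h = 25.2 kWh
Tier 1 (0–5 kWh): 5 × €0.24 = €1.2
Above 5 kWh: 20.2 × €0.29 = €5.858
Bill = €7.06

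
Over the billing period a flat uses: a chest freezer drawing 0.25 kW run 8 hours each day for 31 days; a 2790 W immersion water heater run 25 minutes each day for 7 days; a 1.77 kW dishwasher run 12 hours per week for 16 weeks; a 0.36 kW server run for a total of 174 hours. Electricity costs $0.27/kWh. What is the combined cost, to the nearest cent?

$127.61

chest freezer: Runtime = 8 h/day × 31 days = 248 h
chest freezer: 0.25 kW × 248 h = 62 kWh
immersion water heater: Runtime = 25 min × 7 = 175 min = 2.916666… h
immersion water heater: 2.79 kW × 2.916666… h = 8.1375 kWh
dishwasher: Runtime = 12 h/week × 16 weeks = 192 h
dishwasher: 1.77 kW × 192 h = 339.84 kWh
server: 0.36 kW × 174 h = 62.64 kWh
Total energy = 472.6175 kWh
Cost = 472.6175 × $0.27 = $127.61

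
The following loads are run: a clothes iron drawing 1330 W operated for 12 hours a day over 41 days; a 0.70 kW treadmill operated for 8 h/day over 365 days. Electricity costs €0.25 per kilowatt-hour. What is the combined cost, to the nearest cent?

clothes iron: Runtime = 12 h/day × 41 days = 492 h
clothes iron: 1.33 kW × 492 h = 654.36 kWh
treadmill: Runtime = 8 h/day × 365 days = 2920 h
treadmill: 0.7 kW × 2920 h = 2044 kWh
Total energy = 2698.36 kWh
Cost = 2698.36 × €0.25 = €674.59

€674.59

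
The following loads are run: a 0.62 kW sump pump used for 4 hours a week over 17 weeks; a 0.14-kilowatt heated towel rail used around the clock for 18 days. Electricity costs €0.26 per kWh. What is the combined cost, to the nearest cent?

sump pump: Runtime = 4 h/week × 17 weeks = 68 h
sump pump: 0.62 kW × 68 h = 42.16 kWh
heated towel rail: Runtime = 24 h × 18 = 432 h
heated towel rail: 0.14 kW × 432 h = 60.48 kWh
Total energy = 102.64 kWh
Cost = 102.64 × €0.26 = €26.69

€26.69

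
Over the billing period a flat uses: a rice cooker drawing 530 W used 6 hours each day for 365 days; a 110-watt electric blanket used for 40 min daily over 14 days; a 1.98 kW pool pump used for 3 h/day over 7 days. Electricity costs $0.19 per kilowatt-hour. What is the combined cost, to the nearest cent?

$228.63

rice cooker: Runtime = 6 h/day × 365 days = 2190 h
rice cooker: 0.53 kW × 2190 h = 1160.7 kWh
electric blanket: Runtime = 40 min × 14 = 560 min = 9.333333… h
electric blanket: 0.11 kW × 9.333333… h = 1.026666… kWh
pool pump: Runtime = 3 h/day × 7 days = 21 h
pool pump: 1.98 kW × 21 h = 41.58 kWh
Total energy = 1203.306666… kWh
Cost = 1203.306666… × $0.19 = $228.63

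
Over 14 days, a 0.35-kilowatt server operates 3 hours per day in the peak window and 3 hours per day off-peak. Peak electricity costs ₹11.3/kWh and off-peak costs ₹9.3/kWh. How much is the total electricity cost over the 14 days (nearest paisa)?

₹302.82

Peak energy = 0.35 kW × 3 h × 14 = 14.7 kWh
Off-peak energy = 0.35 kW × 3 h × 14 = 14.7 kWh
Cost = 14.7 × ₹11.3 + 14.7 × ₹9.3 = ₹166.11 + ₹136.71 = ₹302.82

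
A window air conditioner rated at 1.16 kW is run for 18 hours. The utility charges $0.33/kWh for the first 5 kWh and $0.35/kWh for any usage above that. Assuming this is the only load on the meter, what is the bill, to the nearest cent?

$7.21

Energy = 1.16 kW × 18 h = 20.88 kWh
Tier 1 (0–5 kWh): 5 × $0.33 = $1.65
Above 5 kWh: 15.88 × $0.35 = $5.558
Bill = $7.21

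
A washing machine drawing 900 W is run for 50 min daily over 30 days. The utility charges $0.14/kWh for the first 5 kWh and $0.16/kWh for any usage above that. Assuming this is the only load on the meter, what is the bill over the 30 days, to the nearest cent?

Runtime = 50 min × 30 = 1500 min = 25 h
Energy = 0.9 kW × 25 h = 22.5 kWh
Tier 1 (0–5 kWh): 5 × $0.14 = $0.7
Above 5 kWh: 17.5 × $0.16 = $2.8
Bill = $3.50

$3.50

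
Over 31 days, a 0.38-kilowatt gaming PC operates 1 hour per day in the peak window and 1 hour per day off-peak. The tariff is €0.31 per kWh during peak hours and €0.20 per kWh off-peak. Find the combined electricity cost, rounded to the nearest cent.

Peak energy = 0.38 kW × 1 h × 31 = 11.78 kWh
Off-peak energy = 0.38 kW × 1 h × 31 = 11.78 kWh
Cost = 11.78 × €0.31 + 11.78 × €0.20 = €3.6518 + €2.356 = €6.01

€6.01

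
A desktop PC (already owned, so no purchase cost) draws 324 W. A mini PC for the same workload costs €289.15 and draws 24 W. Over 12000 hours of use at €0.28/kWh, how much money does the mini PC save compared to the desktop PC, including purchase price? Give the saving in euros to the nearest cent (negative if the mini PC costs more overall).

€718.85

desktop PC: €0.00 + (324/1000) kW × 12000 h × €0.28 = €0.00 + €1088.64 = €1088.64
mini PC: €289.15 + (24/1000) kW × 12000 h × €0.28 = €289.15 + €80.64 = €369.79
Saving = €1088.64 − €369.79 = €718.85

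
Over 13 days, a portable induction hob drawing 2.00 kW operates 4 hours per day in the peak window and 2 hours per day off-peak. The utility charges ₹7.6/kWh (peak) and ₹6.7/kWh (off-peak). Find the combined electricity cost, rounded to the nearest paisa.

Peak energy = 2 kW × 4 h × 13 = 104 kWh
Off-peak energy = 2 kW × 2 h × 13 = 52 kWh
Cost = 104 × ₹7.6 + 52 × ₹6.7 = ₹790.4 + ₹348.4 = ₹1138.80

₹1138.80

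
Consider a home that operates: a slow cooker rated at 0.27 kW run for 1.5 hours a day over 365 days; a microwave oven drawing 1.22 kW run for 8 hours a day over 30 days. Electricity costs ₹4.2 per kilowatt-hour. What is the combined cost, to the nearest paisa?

slow cooker: Runtime = 1.5 h/day × 365 days = 547.5 h
slow cooker: 0.27 kW × 547.5 h = 147.825 kWh
microwave oven: Runtime = 8 h/day × 30 days = 240 h
microwave oven: 1.22 kW × 240 h = 292.8 kWh
Total energy = 440.625 kWh
Cost = 440.625 × ₹4.2 = ₹1850.63

₹1850.63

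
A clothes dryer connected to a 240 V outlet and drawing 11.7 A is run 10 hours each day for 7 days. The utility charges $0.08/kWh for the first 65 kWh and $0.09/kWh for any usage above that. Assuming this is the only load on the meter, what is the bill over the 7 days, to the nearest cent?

$17.04

Power = 11.7 A × 240 V = 2808 W = 2.808 kW
Runtime = 10 h/day × 7 days = 70 h
Energy = 2.808 kW × 70 h = 196.56 kWh
Tier 1 (0–65 kWh): 65 × $0.08 = $5.2
Above 65 kWh: 131.56 × $0.09 = $11.8404
Bill = $17.04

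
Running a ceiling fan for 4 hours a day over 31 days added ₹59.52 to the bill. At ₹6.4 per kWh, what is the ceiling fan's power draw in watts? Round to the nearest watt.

Energy = ₹59.52 ÷ ₹6.4/kWh = 9.3 kWh
Runtime = 4 h/day × 31 days = 124 h
Power = 9.3 kWh ÷ 124 h = 0.075 kW = 75 W

75 W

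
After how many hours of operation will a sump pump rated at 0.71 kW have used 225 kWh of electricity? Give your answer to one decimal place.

Hours = 225 kWh ÷ 0.71 kW = 316.9 h

316.9 h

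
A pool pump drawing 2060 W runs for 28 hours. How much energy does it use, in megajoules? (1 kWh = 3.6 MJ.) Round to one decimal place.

207.6 MJ

Energy = 2.06 kW × 28 h = 57.68 kWh
= 57.68 × 3.6 MJ = 207.6 MJ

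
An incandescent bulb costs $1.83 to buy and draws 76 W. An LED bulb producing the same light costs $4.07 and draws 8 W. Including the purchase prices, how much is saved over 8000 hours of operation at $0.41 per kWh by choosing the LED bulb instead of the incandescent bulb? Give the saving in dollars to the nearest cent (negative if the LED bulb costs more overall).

incandescent bulb: $1.83 + (76/1000) kW × 8000 h × $0.41 = $1.83 + $249.28 = $251.11
LED bulb: $4.07 + (8/1000) kW × 8000 h × $0.41 = $4.07 + $26.24 = $30.31
Saving = $251.11 − $30.31 = $220.8

$220.80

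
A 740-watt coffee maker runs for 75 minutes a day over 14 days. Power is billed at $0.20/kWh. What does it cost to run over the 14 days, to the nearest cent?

$2.59

Runtime = 75 min × 14 = 1050 min = 17.5 h
Energy = 0.74 kW × 17.5 h = 12.95 kWh
Cost = 12.95 kWh × $0.20/kWh = $2.59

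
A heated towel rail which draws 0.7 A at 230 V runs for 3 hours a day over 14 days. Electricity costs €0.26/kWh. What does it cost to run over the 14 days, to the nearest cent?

Power = 0.7 A × 230 V = 161 W = 0.161 kW
Runtime = 3 h/day × 14 days = 42 h
Energy = 0.161 kW × 42 h = 6.762 kWh
Cost = 6.762 kWh × €0.26/kWh = €1.76

€1.76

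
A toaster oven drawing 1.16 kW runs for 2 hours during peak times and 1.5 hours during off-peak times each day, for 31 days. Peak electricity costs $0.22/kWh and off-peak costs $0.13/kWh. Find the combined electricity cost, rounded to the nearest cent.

$22.83

Peak energy = 1.16 kW × 2 h × 31 = 71.92 kWh
Off-peak energy = 1.16 kW × 1.5 h × 31 = 53.94 kWh
Cost = 71.92 × $0.22 + 53.94 × $0.13 = $15.8224 + $7.0122 = $22.83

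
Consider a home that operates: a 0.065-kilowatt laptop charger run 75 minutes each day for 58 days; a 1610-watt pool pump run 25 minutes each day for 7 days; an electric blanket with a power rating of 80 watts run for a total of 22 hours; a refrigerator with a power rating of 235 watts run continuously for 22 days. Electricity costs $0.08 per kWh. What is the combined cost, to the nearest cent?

laptop charger: Runtime = 75 min × 58 = 4350 min = 72.5 h
laptop charger: 0.065 kW × 72.5 h = 4.7125 kWh
pool pump: Runtime = 25 min × 7 = 175 min = 2.916666… h
pool pump: 1.61 kW × 2.916666… h = 4.695833… kWh
electric blanket: 0.08 kW × 22 h = 1.76 kWh
refrigerator: Runtime = 24 h × 22 = 528 h
refrigerator: 0.235 kW × 528 h = 124.08 kWh
Total energy = 135.248333… kWh
Cost = 135.248333… × $0.08 = $10.82

$10.82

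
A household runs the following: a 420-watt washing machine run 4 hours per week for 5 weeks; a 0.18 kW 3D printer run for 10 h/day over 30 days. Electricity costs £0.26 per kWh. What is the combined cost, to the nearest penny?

£16.22

washing machine: Runtime = 4 h/week × 5 weeks = 20 h
washing machine: 0.42 kW × 20 h = 8.4 kWh
3D printer: Runtime = 10 h/day × 30 days = 300 h
3D printer: 0.18 kW × 300 h = 54 kWh
Total energy = 62.4 kWh
Cost = 62.4 × £0.26 = £16.22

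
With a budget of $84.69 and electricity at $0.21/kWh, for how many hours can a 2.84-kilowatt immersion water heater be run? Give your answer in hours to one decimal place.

Energy available = $84.69 ÷ $0.21/kWh = 403.2857 kWh
Hours = 403.2857 kWh ÷ 2.84 kW = 142.0 h

142.0 h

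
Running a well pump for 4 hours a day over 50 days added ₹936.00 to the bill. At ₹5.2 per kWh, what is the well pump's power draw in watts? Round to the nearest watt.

900 W

Energy = ₹936.00 ÷ ₹5.2/kWh = 180 kWh
Runtime = 4 h/day × 50 days = 200 h
Power = 180 kWh ÷ 200 h = 0.9 kW = 900 W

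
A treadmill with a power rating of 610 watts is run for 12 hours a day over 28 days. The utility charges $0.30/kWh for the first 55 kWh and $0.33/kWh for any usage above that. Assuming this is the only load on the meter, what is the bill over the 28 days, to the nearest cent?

$65.99

Runtime = 12 h/day × 28 days = 336 h
Energy = 0.61 kW × 336 h = 204.96 kWh
Tier 1 (0–55 kWh): 55 × $0.30 = $16.5
Above 55 kWh: 149.96 × $0.33 = $49.4868
Bill = $65.99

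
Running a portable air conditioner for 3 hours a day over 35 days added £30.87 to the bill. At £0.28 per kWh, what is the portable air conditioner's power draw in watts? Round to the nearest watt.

Energy = £30.87 ÷ £0.28/kWh = 110.25 kWh
Runtime = 3 h/day × 35 days = 105 h
Power = 110.25 kWh ÷ 105 h = 1.05 kW = 1050 W

1050 W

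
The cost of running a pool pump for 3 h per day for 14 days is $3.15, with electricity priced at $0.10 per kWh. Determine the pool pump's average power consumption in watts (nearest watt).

Energy = $3.15 ÷ $0.10/kWh = 31.5 kWh
Runtime = 3 h/day × 14 days = 42 h
Power = 31.5 kWh ÷ 42 h = 0.75 kW = 750 W

750 W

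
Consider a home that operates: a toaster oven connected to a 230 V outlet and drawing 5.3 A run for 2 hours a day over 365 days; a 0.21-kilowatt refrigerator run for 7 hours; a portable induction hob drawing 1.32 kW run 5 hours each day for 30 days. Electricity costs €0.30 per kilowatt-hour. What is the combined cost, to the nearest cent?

€326.80

toaster oven: Power = 5.3 A × 230 V = 1219 W = 1.219 kW
toaster oven: Runtime = 2 h/day × 365 days = 730 h
toaster oven: 1.219 kW × 730 h = 889.87 kWh
refrigerator: 0.21 kW × 7 h = 1.47 kWh
portable induction hob: Runtime = 5 h/day × 30 days = 150 h
portable induction hob: 1.32 kW × 150 h = 198 kWh
Total energy = 1089.34 kWh
Cost = 1089.34 × €0.30 = €326.80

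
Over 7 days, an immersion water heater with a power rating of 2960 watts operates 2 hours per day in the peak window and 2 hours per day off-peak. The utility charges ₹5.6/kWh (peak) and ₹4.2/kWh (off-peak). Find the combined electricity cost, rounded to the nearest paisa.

₹406.11

Peak energy = 2.96 kW × 2 h × 7 = 41.44 kWh
Off-peak energy = 2.96 kW × 2 h × 7 = 41.44 kWh
Cost = 41.44 × ₹5.6 + 41.44 × ₹4.2 = ₹232.064 + ₹174.048 = ₹406.11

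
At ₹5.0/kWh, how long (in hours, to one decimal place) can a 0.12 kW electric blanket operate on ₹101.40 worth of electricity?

169.0 h

Energy available = ₹101.40 ÷ ₹5.0/kWh = 20.28 kWh
Hours = 20.28 kWh ÷ 0.12 kW = 169.0 h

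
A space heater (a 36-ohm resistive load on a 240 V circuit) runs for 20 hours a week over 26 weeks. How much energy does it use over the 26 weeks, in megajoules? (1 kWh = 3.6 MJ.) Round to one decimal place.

2995.2 MJ

Power = V²/R = 240²/36 = 1600 W = 1.6 kW
Runtime = 20 h/week × 26 weeks = 520 h
Energy = 1.6 kW × 520 h = 832 kWh
= 832 × 3.6 MJ = 2995.2 MJ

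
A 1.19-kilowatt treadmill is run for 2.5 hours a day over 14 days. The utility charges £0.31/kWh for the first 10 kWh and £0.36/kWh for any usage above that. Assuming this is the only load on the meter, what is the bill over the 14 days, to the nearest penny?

£14.49

Runtime = 2.5 h/day × 14 days = 35 h
Energy = 1.19 kW × 35 h = 41.65 kWh
Tier 1 (0–10 kWh): 10 × £0.31 = £3.1
Above 10 kWh: 31.65 × £0.36 = £11.394
Bill = £14.49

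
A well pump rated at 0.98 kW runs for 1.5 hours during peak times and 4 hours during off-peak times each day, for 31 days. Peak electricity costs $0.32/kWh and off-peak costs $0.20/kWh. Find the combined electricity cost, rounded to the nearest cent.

$38.89

Peak energy = 0.98 kW × 1.5 h × 31 = 45.57 kWh
Off-peak energy = 0.98 kW × 4 h × 31 = 121.52 kWh
Cost = 45.57 × $0.32 + 121.52 × $0.20 = $14.5824 + $24.304 = $38.89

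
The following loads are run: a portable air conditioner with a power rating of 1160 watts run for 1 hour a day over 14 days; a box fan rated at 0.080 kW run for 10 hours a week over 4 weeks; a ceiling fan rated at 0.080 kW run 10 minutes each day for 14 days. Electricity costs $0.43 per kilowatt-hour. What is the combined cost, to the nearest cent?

portable air conditioner: Runtime = 1 h/day × 14 days = 14 h
portable air conditioner: 1.16 kW × 14 h = 16.24 kWh
box fan: Runtime = 10 h/week × 4 weeks = 40 h
box fan: 0.08 kW × 40 h = 3.2 kWh
ceiling fan: Runtime = 10 min × 14 = 140 min = 2.333333… h
ceiling fan: 0.08 kW × 2.333333… h = 0.186666… kWh
Total energy = 19.626666… kWh
Cost = 19.626666… × $0.43 = $8.44

$8.44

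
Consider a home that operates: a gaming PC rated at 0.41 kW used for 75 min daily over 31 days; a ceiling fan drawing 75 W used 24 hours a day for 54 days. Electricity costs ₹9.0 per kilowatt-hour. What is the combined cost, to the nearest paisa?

₹1017.79

gaming PC: Runtime = 75 min × 31 = 2325 min = 38.75 h
gaming PC: 0.41 kW × 38.75 h = 15.8875 kWh
ceiling fan: Runtime = 24 h × 54 = 1296 h
ceiling fan: 0.075 kW × 1296 h = 97.2 kWh
Total energy = 113.0875 kWh
Cost = 113.0875 × ₹9.0 = ₹1017.79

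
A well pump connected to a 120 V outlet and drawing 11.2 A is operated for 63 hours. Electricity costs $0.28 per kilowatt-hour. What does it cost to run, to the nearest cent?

$23.71

Power = 11.2 A × 120 V = 1344 W = 1.344 kW
Energy = 1.344 kW × 63 h = 84.672 kWh
Cost = 84.672 kWh × $0.28/kWh = $23.71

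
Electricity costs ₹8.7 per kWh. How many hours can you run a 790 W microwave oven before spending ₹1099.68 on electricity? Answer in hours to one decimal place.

Energy available = ₹1099.68 ÷ ₹8.7/kWh = 126.4 kWh
Hours = 126.4 kWh ÷ 0.79 kW = 160.0 h

160.0 h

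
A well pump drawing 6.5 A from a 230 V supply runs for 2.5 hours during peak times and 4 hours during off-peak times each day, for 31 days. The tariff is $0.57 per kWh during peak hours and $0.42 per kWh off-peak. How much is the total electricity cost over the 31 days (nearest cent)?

$143.90

Power = 6.5 A × 230 V = 1495 W = 1.495 kW
Peak energy = 1.495 kW × 2.5 h × 31 = 115.8625 kWh
Off-peak energy = 1.495 kW × 4 h × 31 = 185.38 kWh
Cost = 115.8625 × $0.57 + 185.38 × $0.42 = $66.041625 + $77.8596 = $143.90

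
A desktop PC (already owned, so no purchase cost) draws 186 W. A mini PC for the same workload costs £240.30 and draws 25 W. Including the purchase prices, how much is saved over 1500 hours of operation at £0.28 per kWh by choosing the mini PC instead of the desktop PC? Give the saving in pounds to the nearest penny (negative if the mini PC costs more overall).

desktop PC: £0.00 + (186/1000) kW × 1500 h × £0.28 = £0.00 + £78.12 = £78.12
mini PC: £240.30 + (25/1000) kW × 1500 h × £0.28 = £240.30 + £10.5 = £250.8
Saving = £78.12 − £250.8 = −£172.68

-£172.68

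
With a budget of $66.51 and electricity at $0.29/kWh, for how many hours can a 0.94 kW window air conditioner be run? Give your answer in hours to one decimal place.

244.0 h

Energy available = $66.51 ÷ $0.29/kWh = 229.3448 kWh
Hours = 229.3448 kWh ÷ 0.94 kW = 244.0 h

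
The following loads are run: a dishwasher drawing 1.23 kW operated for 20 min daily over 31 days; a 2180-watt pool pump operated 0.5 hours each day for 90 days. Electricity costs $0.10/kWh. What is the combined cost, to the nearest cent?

$11.08

dishwasher: Runtime = 20 min × 31 = 620 min = 10.333333… h
dishwasher: 1.23 kW × 10.333333… h = 12.71 kWh
pool pump: Runtime = 0.5 h/day × 90 days = 45 h
pool pump: 2.18 kW × 45 h = 98.1 kWh
Total energy = 110.81 kWh
Cost = 110.81 × $0.10 = $11.08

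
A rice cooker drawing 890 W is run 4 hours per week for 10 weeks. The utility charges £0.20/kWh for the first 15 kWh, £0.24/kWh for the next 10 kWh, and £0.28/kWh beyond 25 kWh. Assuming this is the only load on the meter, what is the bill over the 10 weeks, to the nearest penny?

£8.37

Runtime = 4 h/week × 10 weeks = 40 h
Energy = 0.89 kW × 40 h = 35.6 kWh
Tier 1 (0–15 kWh): 15 × £0.20 = £3
Tier 2 (15–25 kWh): 10 × £0.24 = £2.4
Above 25 kWh: 10.6 × £0.28 = £2.968
Bill = £8.37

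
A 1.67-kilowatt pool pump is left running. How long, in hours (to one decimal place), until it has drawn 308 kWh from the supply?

Hours = 308 kWh ÷ 1.67 kW = 184.4 h

184.4 h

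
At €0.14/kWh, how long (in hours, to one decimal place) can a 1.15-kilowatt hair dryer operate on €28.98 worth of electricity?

Energy available = €28.98 ÷ €0.14/kWh = 207 kWh
Hours = 207 kWh ÷ 1.15 kW = 180.0 h

180.0 h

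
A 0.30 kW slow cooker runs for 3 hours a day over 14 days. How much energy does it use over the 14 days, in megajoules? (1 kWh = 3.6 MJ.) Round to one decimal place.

Runtime = 3 h/day × 14 days = 42 h
Energy = 0.3 kW × 42 h = 12.6 kWh
= 12.6 × 3.6 MJ = 45.4 MJ

45.4 MJ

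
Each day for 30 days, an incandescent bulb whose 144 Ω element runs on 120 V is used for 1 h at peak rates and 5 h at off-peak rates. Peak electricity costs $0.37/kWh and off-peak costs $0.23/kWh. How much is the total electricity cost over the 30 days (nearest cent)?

$4.56

Power = V²/R = 120²/144 = 100 W = 0.1 kW
Peak energy = 0.1 kW × 1 h × 30 = 3 kWh
Off-peak energy = 0.1 kW × 5 h × 30 = 15 kWh
Cost = 3 × $0.37 + 15 × $0.23 = $1.11 + $3.45 = $4.56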